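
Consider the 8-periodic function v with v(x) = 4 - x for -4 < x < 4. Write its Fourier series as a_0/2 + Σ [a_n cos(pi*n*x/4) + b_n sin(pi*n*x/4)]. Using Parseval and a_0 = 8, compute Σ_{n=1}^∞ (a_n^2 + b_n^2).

Parseval: a_0^2/2 + Σ_{n≥1} (a_n^2+b_n^2) = 1/4 ∫_{-4}^{4} v(x)^2 dx = 128/3.
Subtract a_0^2/2 = 32: Σ (a_n^2+b_n^2) = 32/3.

32/3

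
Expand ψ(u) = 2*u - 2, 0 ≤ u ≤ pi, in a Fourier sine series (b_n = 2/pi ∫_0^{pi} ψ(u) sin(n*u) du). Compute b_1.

4 - 8/pi

b_1 = 2/pi ∫_0^{pi} (2*u - 2) sin(u) du.
Integrating by parts (boundary term plus one more integral), an antiderivative of (2*u - 2) sin(u) is -2*u*cos(u) + 2*sin(u) + 2*cos(u); evaluating from 0 to pi: ∫_{0}^{pi} (2*u - 2) sin(u) du = (-2 + 2*pi) - (2) = -4 + 2*pi.
Hence b_1 = (2/pi)·(-4 + 2*pi) = 4 - 8/pi.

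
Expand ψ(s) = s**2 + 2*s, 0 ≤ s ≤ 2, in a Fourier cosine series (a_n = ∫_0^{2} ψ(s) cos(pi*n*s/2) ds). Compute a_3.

a_3 = ∫_0^{2} (s**2 + 2*s) cos(3*pi*s/2) ds.
Integrating by parts twice (tabular method), an antiderivative of (s**2 + 2*s) cos(3*pi*s/2) is 2*s**2*sin(3*pi*s/2)/(3*pi) + 4*s*sin(3*pi*s/2)/(3*pi) + 8*s*cos(3*pi*s/2)/(9*pi**2) - 16*sin(3*pi*s/2)/(27*pi**3) + 8*cos(3*pi*s/2)/(9*pi**2); evaluating from 0 to 2: ∫_{0}^{2} (s**2 + 2*s) cos(3*pi*s/2) ds = (-8/(3*pi**2)) - (8/(9*pi**2)) = -32/(9*pi**2).
Hence a_3 = -32/(9*pi**2).

-32/(9*pi**2)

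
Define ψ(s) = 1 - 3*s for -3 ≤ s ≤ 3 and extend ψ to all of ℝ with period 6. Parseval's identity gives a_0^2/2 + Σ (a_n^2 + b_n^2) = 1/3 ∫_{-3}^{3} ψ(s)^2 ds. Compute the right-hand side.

1/3 ∫_{-3}^{3} ψ(s)^2 ds = 1/3 · (168) = 56.

56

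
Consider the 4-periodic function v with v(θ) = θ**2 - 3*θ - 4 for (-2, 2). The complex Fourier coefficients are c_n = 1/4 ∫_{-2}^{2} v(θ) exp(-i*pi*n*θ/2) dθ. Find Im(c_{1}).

Since v is real-valued, Im(c_{1}) = -1/4 ∫_{-2}^{2} v(θ) sin(pi*θ/2) dθ = -b_{1}/2.
Integrating by parts twice (tabular method), an antiderivative of (θ**2 - 3*θ - 4) sin(pi*θ/2) is -2*θ**2*cos(pi*θ/2)/pi + 8*θ*sin(pi*θ/2)/pi**2 + 6*θ*cos(pi*θ/2)/pi - 12*sin(pi*θ/2)/pi**2 + 16*cos(pi*θ/2)/pi**3 + 8*cos(pi*θ/2)/pi; evaluating from -2 to 2: ∫_{-2}^{2} (θ**2 - 3*θ - 4) sin(pi*θ/2) dθ = (-12/pi - 16/pi**3) - (-16/pi**3 + 12/pi) = -24/pi.
Hence Im(c_{1}) = (-1/4)·(-24/pi) = 6/pi.

6/pi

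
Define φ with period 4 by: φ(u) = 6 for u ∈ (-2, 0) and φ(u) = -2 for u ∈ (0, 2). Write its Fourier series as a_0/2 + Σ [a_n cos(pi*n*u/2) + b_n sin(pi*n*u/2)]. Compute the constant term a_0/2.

2

a_0 = 1/2 ∫_{-2}^{2} φ(u) du = 1/2 · (8) = 4.
So the constant term a_0/2 = 2.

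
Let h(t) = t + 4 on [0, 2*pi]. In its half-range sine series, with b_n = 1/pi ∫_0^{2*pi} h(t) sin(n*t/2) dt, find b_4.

-1

b_4 = 1/pi ∫_0^{2*pi} (t + 4) sin(2*t) dt.
Integrating by parts (boundary term plus one more integral), an antiderivative of (t + 4) sin(2*t) is -t*cos(2*t)/2 + sin(2*t)/4 - 2*cos(2*t); evaluating from 0 to 2*pi: ∫_{0}^{2*pi} (t + 4) sin(2*t) dt = (-pi - 2) - (-2) = -pi.
Hence b_4 = (1/pi)·(-pi) = -1.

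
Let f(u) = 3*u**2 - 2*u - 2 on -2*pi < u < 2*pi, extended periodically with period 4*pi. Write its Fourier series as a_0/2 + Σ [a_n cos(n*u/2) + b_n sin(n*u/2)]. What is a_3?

-16/3

a_3 = (1/(2*pi)) ∫_{-2*pi}^{2*pi} f(u) cos(3*u/2) du.
Integrating by parts twice (tabular method), an antiderivative of (3*u**2 - 2*u - 2) cos(3*u/2) is 2*u**2*sin(3*u/2) - 4*u*sin(3*u/2)/3 + 8*u*cos(3*u/2)/3 - 28*sin(3*u/2)/9 - 8*cos(3*u/2)/9; evaluating from -2*pi to 2*pi: ∫_{-2*pi}^{2*pi} (3*u**2 - 2*u - 2) cos(3*u/2) du = (8/9 - 16*pi/3) - (8/9 + 16*pi/3) = -32*pi/3.
Hence a_3 = (1/(2*pi))·(-32*pi/3) = -16/3.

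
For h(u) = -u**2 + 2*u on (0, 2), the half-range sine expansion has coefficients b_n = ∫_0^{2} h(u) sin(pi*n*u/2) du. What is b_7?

32/(343*pi**3)

b_7 = ∫_0^{2} (-u**2 + 2*u) sin(7*pi*u/2) du.
Integrating by parts twice (tabular method), an antiderivative of (-u**2 + 2*u) sin(7*pi*u/2) is 2*u**2*cos(7*pi*u/2)/(7*pi) - 8*u*sin(7*pi*u/2)/(49*pi**2) - 4*u*cos(7*pi*u/2)/(7*pi) + 8*sin(7*pi*u/2)/(49*pi**2) - 16*cos(7*pi*u/2)/(343*pi**3); evaluating from 0 to 2: ∫_{0}^{2} (-u**2 + 2*u) sin(7*pi*u/2) du = (16/(343*pi**3)) - (-16/(343*pi**3)) = 32/(343*pi**3).
Hence b_7 = 32/(343*pi**3).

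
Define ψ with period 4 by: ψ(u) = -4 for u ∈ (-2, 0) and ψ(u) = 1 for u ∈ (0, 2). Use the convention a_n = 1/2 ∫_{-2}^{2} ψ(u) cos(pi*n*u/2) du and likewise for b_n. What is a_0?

-3

a_0 = 1/2 ∫_{-2}^{2} ψ(u) du = 1/2 · (-6) = -3.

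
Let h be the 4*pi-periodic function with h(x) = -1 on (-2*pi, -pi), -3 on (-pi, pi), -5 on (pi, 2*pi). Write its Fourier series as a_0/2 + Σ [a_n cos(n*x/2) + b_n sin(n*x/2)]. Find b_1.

-4/pi

b_1 = (1/(2*pi)) ∫_{-2*pi}^{2*pi} h(x) sin(x/2) dx.
Split the integral at the breakpoints.
Directly, an antiderivative of (-1) sin(x/2) is 2*cos(x/2); evaluating from -2*pi to -pi: ∫_{-2*pi}^{-pi} (-1) sin(x/2) dx = (0) - (-2) = 2.
Directly, an antiderivative of (-3) sin(x/2) is 6*cos(x/2); evaluating from -pi to pi: ∫_{-pi}^{pi} (-3) sin(x/2) dx = (0) - (0) = 0.
Directly, an antiderivative of (-5) sin(x/2) is 10*cos(x/2); evaluating from pi to 2*pi: ∫_{pi}^{2*pi} (-5) sin(x/2) dx = (-10) - (0) = -10.
Summing the pieces and multiplying by (1/(2*pi)) gives b_1 = -4/pi.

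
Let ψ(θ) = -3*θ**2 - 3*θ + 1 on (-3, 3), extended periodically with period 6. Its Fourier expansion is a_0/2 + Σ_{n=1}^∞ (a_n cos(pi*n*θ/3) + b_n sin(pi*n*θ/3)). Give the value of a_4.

-27/(4*pi**2)

a_4 = 1/3 ∫_{-3}^{3} ψ(θ) cos(4*pi*θ/3) dθ.
Integrating by parts twice (tabular method), an antiderivative of (-3*θ**2 - 3*θ + 1) cos(4*pi*θ/3) is -9*θ**2*sin(4*pi*θ/3)/(4*pi) - 9*θ*sin(4*pi*θ/3)/(4*pi) - 27*θ*cos(4*pi*θ/3)/(8*pi**2) + 81*sin(4*pi*θ/3)/(32*pi**3) + 3*sin(4*pi*θ/3)/(4*pi) - 27*cos(4*pi*θ/3)/(16*pi**2); evaluating from -3 to 3: ∫_{-3}^{3} (-3*θ**2 - 3*θ + 1) cos(4*pi*θ/3) dθ = (-189/(16*pi**2)) - (135/(16*pi**2)) = -81/(4*pi**2).
Hence a_4 = (1/3)·(-81/(4*pi**2)) = -27/(4*pi**2).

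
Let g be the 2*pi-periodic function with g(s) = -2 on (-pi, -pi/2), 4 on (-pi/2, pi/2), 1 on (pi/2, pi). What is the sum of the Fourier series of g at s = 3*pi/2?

s = 3*pi/2 differs from s = -pi/2 by 1 full period(s), and the series is 2*pi-periodic.
At s = -pi/2 the one-sided limits are g(-pi/2^-) = -2 and g(-pi/2^+) = 4.
By Dirichlet's theorem the series converges to their average, [(-2) + (4)]/2 = 1.

1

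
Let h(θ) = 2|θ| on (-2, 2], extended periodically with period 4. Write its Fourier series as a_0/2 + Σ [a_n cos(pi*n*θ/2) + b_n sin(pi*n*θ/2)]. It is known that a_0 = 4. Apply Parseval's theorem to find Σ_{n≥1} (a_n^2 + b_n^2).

Parseval: a_0^2/2 + Σ_{n≥1} (a_n^2+b_n^2) = 1/2 ∫_{-2}^{2} h(θ)^2 dθ = 32/3.
Subtract a_0^2/2 = 8: Σ (a_n^2+b_n^2) = 8/3.

8/3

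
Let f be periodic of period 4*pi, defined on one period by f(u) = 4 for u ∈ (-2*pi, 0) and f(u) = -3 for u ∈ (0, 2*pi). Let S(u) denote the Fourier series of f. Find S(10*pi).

1/2

u = 10*pi differs from u = 2*pi by 2 full period(s), and the series is 4*pi-periodic.
At u = 2*pi the one-sided limits are f(2*pi^-) = -3 and f(2*pi^+) = 4.
By Dirichlet's theorem the series converges to their average, [(-3) + (4)]/2 = 1/2.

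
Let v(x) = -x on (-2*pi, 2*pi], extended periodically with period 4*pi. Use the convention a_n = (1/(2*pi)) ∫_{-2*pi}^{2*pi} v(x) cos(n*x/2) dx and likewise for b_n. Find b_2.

b_2 = (1/(2*pi)) ∫_{-2*pi}^{2*pi} v(x) sin(x) dx.
v is odd and sin(x) is odd, so the integrand is even and b_2 = 1/pi ∫_0^{2*pi} v(x) sin(x) dx.
Integrating by parts (boundary term plus one more integral), an antiderivative of (-x) sin(x) is x*cos(x) - sin(x); evaluating from 0 to 2*pi: ∫_{0}^{2*pi} (-x) sin(x) dx = (2*pi) - (0) = 2*pi.
Hence b_2 = (1/pi)·(2*pi) = 2.

2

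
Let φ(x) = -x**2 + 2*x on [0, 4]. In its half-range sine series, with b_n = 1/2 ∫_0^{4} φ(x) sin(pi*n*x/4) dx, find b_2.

b_2 = 1/2 ∫_0^{4} (-x**2 + 2*x) sin(pi*x/2) dx.
Integrating by parts twice (tabular method), an antiderivative of (-x**2 + 2*x) sin(pi*x/2) is 2*x**2*cos(pi*x/2)/pi - 8*x*sin(pi*x/2)/pi**2 - 4*x*cos(pi*x/2)/pi + 8*sin(pi*x/2)/pi**2 - 16*cos(pi*x/2)/pi**3; evaluating from 0 to 4: ∫_{0}^{4} (-x**2 + 2*x) sin(pi*x/2) dx = (-16/pi**3 + 16/pi) - (-16/pi**3) = 16/pi.
Hence b_2 = (1/2)·(16/pi) = 8/pi.

8/pi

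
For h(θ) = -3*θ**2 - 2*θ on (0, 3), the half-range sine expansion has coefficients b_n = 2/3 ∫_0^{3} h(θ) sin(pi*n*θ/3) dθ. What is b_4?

b_4 = 2/3 ∫_0^{3} (-3*θ**2 - 2*θ) sin(4*pi*θ/3) dθ.
Integrating by parts twice (tabular method), an antiderivative of (-3*θ**2 - 2*θ) sin(4*pi*θ/3) is 9*θ**2*cos(4*pi*θ/3)/(4*pi) - 27*θ*sin(4*pi*θ/3)/(8*pi**2) + 3*θ*cos(4*pi*θ/3)/(2*pi) - 9*sin(4*pi*θ/3)/(8*pi**2) - 81*cos(4*pi*θ/3)/(32*pi**3); evaluating from 0 to 3: ∫_{0}^{3} (-3*θ**2 - 2*θ) sin(4*pi*θ/3) dθ = (9*(-9 + 88*pi**2)/(32*pi**3)) - (-81/(32*pi**3)) = 99/(4*pi).
Hence b_4 = (2/3)·(99/(4*pi)) = 33/(2*pi).

33/(2*pi)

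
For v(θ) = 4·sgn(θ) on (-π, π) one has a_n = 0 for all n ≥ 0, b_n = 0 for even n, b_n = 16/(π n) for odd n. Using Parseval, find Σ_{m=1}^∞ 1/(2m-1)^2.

pi**2/8

Parseval: Σ b_n^2 = (1/π) ∫_{-π}^{π} v(θ)^2 dθ = 32.
Only odd n contribute, with b_n^2 = 256/(π^2 n^2), so Σ_{m≥1} 1/(2m-1)^2 = π^2·(32)/256 = pi**2/8.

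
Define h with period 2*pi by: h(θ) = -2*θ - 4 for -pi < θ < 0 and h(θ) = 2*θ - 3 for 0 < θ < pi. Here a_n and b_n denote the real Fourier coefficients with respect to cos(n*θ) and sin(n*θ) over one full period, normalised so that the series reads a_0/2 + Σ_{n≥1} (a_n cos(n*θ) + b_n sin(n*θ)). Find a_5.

-8/(25*pi)

a_5 = 1/pi ∫_{-pi}^{pi} h(θ) cos(5*θ) dθ.
Split the integral at the breakpoints.
Integrating by parts (boundary term plus one more integral), an antiderivative of (-2*θ - 4) cos(5*θ) is -2*θ*sin(5*θ)/5 - 4*sin(5*θ)/5 - 2*cos(5*θ)/25; evaluating from -pi to 0: ∫_{-pi}^{0} (-2*θ - 4) cos(5*θ) dθ = (-2/25) - (2/25) = -4/25.
Integrating by parts (boundary term plus one more integral), an antiderivative of (2*θ - 3) cos(5*θ) is 2*θ*sin(5*θ)/5 - 3*sin(5*θ)/5 + 2*cos(5*θ)/25; evaluating from 0 to pi: ∫_{0}^{pi} (2*θ - 3) cos(5*θ) dθ = (-2/25) - (2/25) = -4/25.
Summing the pieces and multiplying by (1/pi) gives a_5 = -8/(25*pi).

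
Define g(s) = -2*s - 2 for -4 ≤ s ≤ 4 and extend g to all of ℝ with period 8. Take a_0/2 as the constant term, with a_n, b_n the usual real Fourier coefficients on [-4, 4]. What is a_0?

-4

a_0 = 1/4 ∫_{-4}^{4} g(s) ds = 1/4 · (-16) = -4.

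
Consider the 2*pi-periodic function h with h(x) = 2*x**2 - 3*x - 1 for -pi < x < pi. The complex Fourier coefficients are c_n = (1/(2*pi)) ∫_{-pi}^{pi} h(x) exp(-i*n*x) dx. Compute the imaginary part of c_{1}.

3

Since h is real-valued, Im(c_{1}) = -(1/(2*pi)) ∫_{-pi}^{pi} h(x) sin(x) dx = -b_{1}/2.
Integrating by parts twice (tabular method), an antiderivative of (2*x**2 - 3*x - 1) sin(x) is -2*x**2*cos(x) + 4*x*sin(x) + 3*x*cos(x) - 3*sin(x) + 5*cos(x); evaluating from -pi to pi: ∫_{-pi}^{pi} (2*x**2 - 3*x - 1) sin(x) dx = (-3*pi - 5 + 2*pi**2) - (-5 + 3*pi + 2*pi**2) = -6*pi.
Hence Im(c_{1}) = (-1/(2*pi))·(-6*pi) = 3.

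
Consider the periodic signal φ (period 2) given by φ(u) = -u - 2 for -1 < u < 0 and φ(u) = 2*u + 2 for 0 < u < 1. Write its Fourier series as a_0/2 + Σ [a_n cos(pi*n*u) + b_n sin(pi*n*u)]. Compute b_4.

b_4 = ∫_{-1}^{1} φ(u) sin(4*pi*u) du.
Split the integral at the breakpoints.
Integrating by parts (boundary term plus one more integral), an antiderivative of (-u - 2) sin(4*pi*u) is u*cos(4*pi*u)/(4*pi) - sin(4*pi*u)/(16*pi**2) + cos(4*pi*u)/(2*pi); evaluating from -1 to 0: ∫_{-1}^{0} (-u - 2) sin(4*pi*u) du = (1/(2*pi)) - (1/(4*pi)) = 1/(4*pi).
Integrating by parts (boundary term plus one more integral), an antiderivative of (2*u + 2) sin(4*pi*u) is -u*cos(4*pi*u)/(2*pi) + sin(4*pi*u)/(8*pi**2) - cos(4*pi*u)/(2*pi); evaluating from 0 to 1: ∫_{0}^{1} (2*u + 2) sin(4*pi*u) du = (-1/pi) - (-1/(2*pi)) = -1/(2*pi).
Summing the pieces gives b_4 = -1/(4*pi).

-1/(4*pi)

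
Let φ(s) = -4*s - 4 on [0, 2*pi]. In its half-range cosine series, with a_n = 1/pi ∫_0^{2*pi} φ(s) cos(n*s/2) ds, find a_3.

a_3 = 1/pi ∫_0^{2*pi} (-4*s - 4) cos(3*s/2) ds.
Integrating by parts (boundary term plus one more integral), an antiderivative of (-4*s - 4) cos(3*s/2) is -8*s*sin(3*s/2)/3 - 8*sin(3*s/2)/3 - 16*cos(3*s/2)/9; evaluating from 0 to 2*pi: ∫_{0}^{2*pi} (-4*s - 4) cos(3*s/2) ds = (16/9) - (-16/9) = 32/9.
Hence a_3 = (1/pi)·(32/9) = 32/(9*pi).

32/(9*pi)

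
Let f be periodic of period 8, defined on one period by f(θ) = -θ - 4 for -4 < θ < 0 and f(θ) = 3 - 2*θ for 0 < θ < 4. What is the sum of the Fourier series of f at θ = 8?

θ = 8 differs from θ = 0 by 1 full period(s), and the series is 8-periodic.
At θ = 0 the one-sided limits are f(0^-) = -4 and f(0^+) = 3.
By Dirichlet's theorem the series converges to their average, [(-4) + (3)]/2 = -1/2.

-1/2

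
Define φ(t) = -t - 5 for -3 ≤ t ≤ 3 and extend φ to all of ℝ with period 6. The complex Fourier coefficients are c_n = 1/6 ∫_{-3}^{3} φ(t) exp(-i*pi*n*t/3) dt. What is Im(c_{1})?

Since φ is real-valued, Im(c_{1}) = -1/6 ∫_{-3}^{3} φ(t) sin(pi*t/3) dt = -b_{1}/2.
Integrating by parts (boundary term plus one more integral), an antiderivative of (-t - 5) sin(pi*t/3) is 3*t*cos(pi*t/3)/pi - 9*sin(pi*t/3)/pi**2 + 15*cos(pi*t/3)/pi; evaluating from -3 to 3: ∫_{-3}^{3} (-t - 5) sin(pi*t/3) dt = (-24/pi) - (-6/pi) = -18/pi.
Hence Im(c_{1}) = (-1/6)·(-18/pi) = 3/pi.

3/pi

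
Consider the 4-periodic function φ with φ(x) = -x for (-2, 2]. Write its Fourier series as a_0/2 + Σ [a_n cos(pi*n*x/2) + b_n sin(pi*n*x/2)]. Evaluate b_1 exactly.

b_1 = 1/2 ∫_{-2}^{2} φ(x) sin(pi*x/2) dx.
φ is odd and sin(pi*x/2) is odd, so the integrand is even and b_1 = ∫_0^{2} φ(x) sin(pi*x/2) dx.
Integrating by parts (boundary term plus one more integral), an antiderivative of (-x) sin(pi*x/2) is 2*x*cos(pi*x/2)/pi - 4*sin(pi*x/2)/pi**2; evaluating from 0 to 2: ∫_{0}^{2} (-x) sin(pi*x/2) dx = (-4/pi) - (0) = -4/pi.
Hence b_1 = -4/pi.

-4/pi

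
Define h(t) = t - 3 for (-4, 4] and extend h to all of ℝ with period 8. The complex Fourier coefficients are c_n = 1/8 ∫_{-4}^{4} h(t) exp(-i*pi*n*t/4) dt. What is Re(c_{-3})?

0

Since h is real-valued, Re(c_{-3}) = 1/8 ∫_{-4}^{4} h(t) cos(-3*pi*t/4) dt = a_{3}/2.
Integrating by parts (boundary term plus one more integral), an antiderivative of (t - 3) cos(-3*pi*t/4) is 4*t*sin(3*pi*t/4)/(3*pi) - 4*sin(3*pi*t/4)/pi + 16*cos(3*pi*t/4)/(9*pi**2); evaluating from -4 to 4: ∫_{-4}^{4} (t - 3) cos(-3*pi*t/4) dt = (-16/(9*pi**2)) - (-16/(9*pi**2)) = 0.
Hence Re(c_{-3}) = (1/8)·(0) = 0.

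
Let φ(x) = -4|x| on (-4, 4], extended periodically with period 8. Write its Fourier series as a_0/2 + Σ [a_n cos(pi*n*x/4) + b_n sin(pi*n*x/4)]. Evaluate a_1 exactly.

a_1 = 1/4 ∫_{-4}^{4} φ(x) cos(pi*x/4) dx.
φ is even and cos(pi*x/4) is even, so the integrand is even and a_1 = 1/2 ∫_0^{4} φ(x) cos(pi*x/4) dx.
Integrating by parts (boundary term plus one more integral), an antiderivative of (-4*x) cos(pi*x/4) is -16*x*sin(pi*x/4)/pi - 64*cos(pi*x/4)/pi**2; evaluating from 0 to 4: ∫_{0}^{4} (-4*x) cos(pi*x/4) dx = (64/pi**2) - (-64/pi**2) = 128/pi**2.
Hence a_1 = (1/2)·(128/pi**2) = 64/pi**2.

64/pi**2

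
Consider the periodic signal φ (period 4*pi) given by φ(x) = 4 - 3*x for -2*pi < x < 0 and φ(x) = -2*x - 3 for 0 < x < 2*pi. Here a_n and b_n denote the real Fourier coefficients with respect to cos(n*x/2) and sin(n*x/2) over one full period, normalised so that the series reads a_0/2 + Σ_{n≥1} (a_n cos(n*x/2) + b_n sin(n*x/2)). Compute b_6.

b_6 = (1/(2*pi)) ∫_{-2*pi}^{2*pi} φ(x) sin(3*x) dx.
Split the integral at the breakpoints.
Integrating by parts (boundary term plus one more integral), an antiderivative of (4 - 3*x) sin(3*x) is x*cos(3*x) - sin(3*x)/3 - 4*cos(3*x)/3; evaluating from -2*pi to 0: ∫_{-2*pi}^{0} (4 - 3*x) sin(3*x) dx = (-4/3) - (-2*pi - 4/3) = 2*pi.
Integrating by parts (boundary term plus one more integral), an antiderivative of (-2*x - 3) sin(3*x) is 2*x*cos(3*x)/3 - 2*sin(3*x)/9 + cos(3*x); evaluating from 0 to 2*pi: ∫_{0}^{2*pi} (-2*x - 3) sin(3*x) dx = (1 + 4*pi/3) - (1) = 4*pi/3.
Summing the pieces and multiplying by (1/(2*pi)) gives b_6 = 5/3.

5/3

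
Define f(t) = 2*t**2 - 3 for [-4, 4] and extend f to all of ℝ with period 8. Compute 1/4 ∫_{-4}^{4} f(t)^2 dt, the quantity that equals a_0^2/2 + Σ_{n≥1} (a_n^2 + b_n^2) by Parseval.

1498/5

1/4 ∫_{-4}^{4} f(t)^2 dt = 1/4 · (5992/5) = 1498/5.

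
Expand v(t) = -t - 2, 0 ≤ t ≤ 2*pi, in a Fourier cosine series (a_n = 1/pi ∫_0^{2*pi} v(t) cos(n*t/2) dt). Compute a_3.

8/(9*pi)

a_3 = 1/pi ∫_0^{2*pi} (-t - 2) cos(3*t/2) dt.
Integrating by parts (boundary term plus one more integral), an antiderivative of (-t - 2) cos(3*t/2) is -2*t*sin(3*t/2)/3 - 4*sin(3*t/2)/3 - 4*cos(3*t/2)/9; evaluating from 0 to 2*pi: ∫_{0}^{2*pi} (-t - 2) cos(3*t/2) dt = (4/9) - (-4/9) = 8/9.
Hence a_3 = (1/pi)·(8/9) = 8/(9*pi).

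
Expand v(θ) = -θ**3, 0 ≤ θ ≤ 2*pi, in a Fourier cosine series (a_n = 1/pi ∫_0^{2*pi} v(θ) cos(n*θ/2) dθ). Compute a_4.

-3*pi

a_4 = 1/pi ∫_0^{2*pi} (-θ**3) cos(2*θ) dθ.
Integrating by parts three times (tabular method), an antiderivative of (-θ**3) cos(2*θ) is -θ**3*sin(2*θ)/2 - 3*θ**2*cos(2*θ)/4 + 3*θ*sin(2*θ)/4 + 3*cos(2*θ)/8; evaluating from 0 to 2*pi: ∫_{0}^{2*pi} (-θ**3) cos(2*θ) dθ = (3/8 - 3*pi**2) - (3/8) = -3*pi**2.
Hence a_4 = (1/pi)·(-3*pi**2) = -3*pi.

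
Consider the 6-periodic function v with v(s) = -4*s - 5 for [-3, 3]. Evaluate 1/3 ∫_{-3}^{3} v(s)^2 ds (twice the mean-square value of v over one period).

146

1/3 ∫_{-3}^{3} v(s)^2 ds = 1/3 · (438) = 146.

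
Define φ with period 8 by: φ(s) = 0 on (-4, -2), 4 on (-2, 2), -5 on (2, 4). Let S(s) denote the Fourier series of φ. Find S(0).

φ is continuous at s = 0 with value 4, so the series converges to 4 there.

4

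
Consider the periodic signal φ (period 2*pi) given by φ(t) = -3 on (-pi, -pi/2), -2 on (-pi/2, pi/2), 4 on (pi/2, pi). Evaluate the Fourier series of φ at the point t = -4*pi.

t = -4*pi differs from t = 0 by -2 full period(s), and the series is 2*pi-periodic.
φ is continuous at t = 0 with value -2, so the series converges to -2 there.

-2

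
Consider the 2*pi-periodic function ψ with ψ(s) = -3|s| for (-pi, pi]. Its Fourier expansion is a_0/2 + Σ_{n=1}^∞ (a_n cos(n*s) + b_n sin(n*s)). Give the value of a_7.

12/(49*pi)

a_7 = 1/pi ∫_{-pi}^{pi} ψ(s) cos(7*s) ds.
ψ is even and cos(7*s) is even, so the integrand is even and a_7 = 2/pi ∫_0^{pi} ψ(s) cos(7*s) ds.
Integrating by parts (boundary term plus one more integral), an antiderivative of (-3*s) cos(7*s) is -3*s*sin(7*s)/7 - 3*cos(7*s)/49; evaluating from 0 to pi: ∫_{0}^{pi} (-3*s) cos(7*s) ds = (3/49) - (-3/49) = 6/49.
Hence a_7 = (2/pi)·(6/49) = 12/(49*pi).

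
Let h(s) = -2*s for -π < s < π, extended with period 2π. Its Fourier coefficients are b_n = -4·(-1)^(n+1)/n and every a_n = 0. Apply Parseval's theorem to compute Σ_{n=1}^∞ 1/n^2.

Parseval: Σ b_n^2 = (1/π) ∫_{-π}^{π} h(s)^2 ds = 8*pi**2/3.
Σ b_n^2 = Σ 16/n^2, so Σ 1/n^2 = (8*pi**2/3)/16 = pi**2/6.

pi**2/6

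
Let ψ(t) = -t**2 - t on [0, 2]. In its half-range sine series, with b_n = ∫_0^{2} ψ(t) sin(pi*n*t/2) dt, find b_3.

b_3 = ∫_0^{2} (-t**2 - t) sin(3*pi*t/2) dt.
Integrating by parts twice (tabular method), an antiderivative of (-t**2 - t) sin(3*pi*t/2) is 2*t**2*cos(3*pi*t/2)/(3*pi) - 8*t*sin(3*pi*t/2)/(9*pi**2) + 2*t*cos(3*pi*t/2)/(3*pi) - 4*sin(3*pi*t/2)/(9*pi**2) - 16*cos(3*pi*t/2)/(27*pi**3); evaluating from 0 to 2: ∫_{0}^{2} (-t**2 - t) sin(3*pi*t/2) dt = (-4/pi + 16/(27*pi**3)) - (-16/(27*pi**3)) = -4/pi + 32/(27*pi**3).
Hence b_3 = -4/pi + 32/(27*pi**3).

-4/pi + 32/(27*pi**3)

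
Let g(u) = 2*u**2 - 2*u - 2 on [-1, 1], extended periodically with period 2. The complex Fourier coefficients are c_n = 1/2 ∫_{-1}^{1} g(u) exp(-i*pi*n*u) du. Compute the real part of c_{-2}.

pi**(-2)

Since g is real-valued, Re(c_{-2}) = 1/2 ∫_{-1}^{1} g(u) cos(-2*pi*u) du = a_{2}/2.
Integrating by parts twice (tabular method), an antiderivative of (2*u**2 - 2*u - 2) cos(-2*pi*u) is u**2*sin(2*pi*u)/pi - u*sin(2*pi*u)/pi + u*cos(2*pi*u)/pi**2 - sin(2*pi*u)/pi - sin(2*pi*u)/(2*pi**3) - cos(2*pi*u)/(2*pi**2); evaluating from -1 to 1: ∫_{-1}^{1} (2*u**2 - 2*u - 2) cos(-2*pi*u) du = (1/(2*pi**2)) - (-3/(2*pi**2)) = 2/pi**2.
Hence Re(c_{-2}) = (1/2)·(2/pi**2) = pi**(-2).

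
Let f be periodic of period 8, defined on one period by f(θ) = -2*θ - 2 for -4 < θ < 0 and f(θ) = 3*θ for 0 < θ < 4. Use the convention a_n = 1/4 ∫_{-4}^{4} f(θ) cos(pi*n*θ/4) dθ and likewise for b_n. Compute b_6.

b_6 = 1/4 ∫_{-4}^{4} f(θ) sin(3*pi*θ/2) dθ.
Split the integral at the breakpoints.
Integrating by parts (boundary term plus one more integral), an antiderivative of (-2*θ - 2) sin(3*pi*θ/2) is 4*θ*cos(3*pi*θ/2)/(3*pi) - 8*sin(3*pi*θ/2)/(9*pi**2) + 4*cos(3*pi*θ/2)/(3*pi); evaluating from -4 to 0: ∫_{-4}^{0} (-2*θ - 2) sin(3*pi*θ/2) dθ = (4/(3*pi)) - (-4/pi) = 16/(3*pi).
Integrating by parts (boundary term plus one more integral), an antiderivative of (3*θ) sin(3*pi*θ/2) is -2*θ*cos(3*pi*θ/2)/pi + 4*sin(3*pi*θ/2)/(3*pi**2); evaluating from 0 to 4: ∫_{0}^{4} (3*θ) sin(3*pi*θ/2) dθ = (-8/pi) - (0) = -8/pi.
Summing the pieces and multiplying by (1/4) gives b_6 = -2/(3*pi).

-2/(3*pi)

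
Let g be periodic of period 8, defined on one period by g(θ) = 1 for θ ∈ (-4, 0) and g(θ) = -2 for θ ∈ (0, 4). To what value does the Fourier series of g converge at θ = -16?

-1/2

θ = -16 differs from θ = 0 by -2 full period(s), and the series is 8-periodic.
At θ = 0 the one-sided limits are g(0^-) = 1 and g(0^+) = -2.
By Dirichlet's theorem the series converges to their average, [(1) + (-2)]/2 = -1/2.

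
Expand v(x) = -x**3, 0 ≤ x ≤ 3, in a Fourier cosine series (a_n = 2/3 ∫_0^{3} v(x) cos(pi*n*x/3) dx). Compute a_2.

a_2 = 2/3 ∫_0^{3} (-x**3) cos(2*pi*x/3) dx.
Integrating by parts three times (tabular method), an antiderivative of (-x**3) cos(2*pi*x/3) is -3*x**3*sin(2*pi*x/3)/(2*pi) - 27*x**2*cos(2*pi*x/3)/(4*pi**2) + 81*x*sin(2*pi*x/3)/(4*pi**3) + 243*cos(2*pi*x/3)/(8*pi**4); evaluating from 0 to 3: ∫_{0}^{3} (-x**3) cos(2*pi*x/3) dx = (243*(1 - 2*pi**2)/(8*pi**4)) - (243/(8*pi**4)) = -243/(4*pi**2).
Hence a_2 = (2/3)·(-243/(4*pi**2)) = -81/(2*pi**2).

-81/(2*pi**2)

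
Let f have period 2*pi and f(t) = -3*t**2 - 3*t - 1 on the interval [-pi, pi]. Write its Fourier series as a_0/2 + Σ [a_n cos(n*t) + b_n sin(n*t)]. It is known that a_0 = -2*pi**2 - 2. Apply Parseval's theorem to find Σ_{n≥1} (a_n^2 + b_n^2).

Parseval: a_0^2/2 + Σ_{n≥1} (a_n^2+b_n^2) = 1/pi ∫_{-pi}^{pi} f(t)^2 dt = 2 + 10*pi**2 + 18*pi**4/5.
Subtract a_0^2/2 = 2*(1 + pi**2)**2: Σ (a_n^2+b_n^2) = pi**2*(6 + 8*pi**2/5).

pi**2*(6 + 8*pi**2/5)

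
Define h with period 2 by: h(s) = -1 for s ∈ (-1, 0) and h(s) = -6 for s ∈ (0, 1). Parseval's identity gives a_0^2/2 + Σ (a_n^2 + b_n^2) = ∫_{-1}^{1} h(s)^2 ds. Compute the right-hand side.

∫_{-1}^{1} h(s)^2 ds = 37.

37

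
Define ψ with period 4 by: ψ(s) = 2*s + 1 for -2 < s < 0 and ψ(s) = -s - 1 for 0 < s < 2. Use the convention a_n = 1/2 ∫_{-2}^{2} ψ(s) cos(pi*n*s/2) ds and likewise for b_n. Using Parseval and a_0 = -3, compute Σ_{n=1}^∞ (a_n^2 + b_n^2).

13/6

Parseval: a_0^2/2 + Σ_{n≥1} (a_n^2+b_n^2) = 1/2 ∫_{-2}^{2} ψ(s)^2 ds = 20/3.
Subtract a_0^2/2 = 9/2: Σ (a_n^2+b_n^2) = 13/6.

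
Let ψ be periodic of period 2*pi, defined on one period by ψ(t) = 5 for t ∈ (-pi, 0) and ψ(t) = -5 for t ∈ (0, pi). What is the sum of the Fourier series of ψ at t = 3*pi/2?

5

t = 3*pi/2 differs from t = -pi/2 by 1 full period(s), and the series is 2*pi-periodic.
ψ is continuous at t = -pi/2 with value 5, so the series converges to 5 there.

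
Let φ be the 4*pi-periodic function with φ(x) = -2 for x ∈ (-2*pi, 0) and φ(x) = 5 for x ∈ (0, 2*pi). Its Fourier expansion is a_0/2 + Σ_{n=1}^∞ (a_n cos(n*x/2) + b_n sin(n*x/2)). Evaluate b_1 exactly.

b_1 = (1/(2*pi)) ∫_{-2*pi}^{2*pi} φ(x) sin(x/2) dx.
Split the integral at the breakpoints.
Directly, an antiderivative of (-2) sin(x/2) is 4*cos(x/2); evaluating from -2*pi to 0: ∫_{-2*pi}^{0} (-2) sin(x/2) dx = (4) - (-4) = 8.
Directly, an antiderivative of (5) sin(x/2) is -10*cos(x/2); evaluating from 0 to 2*pi: ∫_{0}^{2*pi} (5) sin(x/2) dx = (10) - (-10) = 20.
Summing the pieces and multiplying by (1/(2*pi)) gives b_1 = 14/pi.

14/pi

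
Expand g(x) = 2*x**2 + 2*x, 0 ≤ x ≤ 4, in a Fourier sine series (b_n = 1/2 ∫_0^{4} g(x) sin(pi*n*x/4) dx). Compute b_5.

b_5 = 1/2 ∫_0^{4} (2*x**2 + 2*x) sin(5*pi*x/4) dx.
Integrating by parts twice (tabular method), an antiderivative of (2*x**2 + 2*x) sin(5*pi*x/4) is -8*x**2*cos(5*pi*x/4)/(5*pi) + 64*x*sin(5*pi*x/4)/(25*pi**2) - 8*x*cos(5*pi*x/4)/(5*pi) + 32*sin(5*pi*x/4)/(25*pi**2) + 256*cos(5*pi*x/4)/(125*pi**3); evaluating from 0 to 4: ∫_{0}^{4} (2*x**2 + 2*x) sin(5*pi*x/4) dx = (-256/(125*pi**3) + 32/pi) - (256/(125*pi**3)) = -512/(125*pi**3) + 32/pi.
Hence b_5 = (1/2)·(-512/(125*pi**3) + 32/pi) = -256/(125*pi**3) + 16/pi.

-256/(125*pi**3) + 16/pi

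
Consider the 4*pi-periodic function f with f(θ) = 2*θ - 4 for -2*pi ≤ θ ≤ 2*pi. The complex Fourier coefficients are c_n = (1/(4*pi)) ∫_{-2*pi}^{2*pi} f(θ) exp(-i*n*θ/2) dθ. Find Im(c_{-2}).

-2

Since f is real-valued, Im(c_{-2}) = -(1/(4*pi)) ∫_{-2*pi}^{2*pi} f(θ) sin(-θ) dθ = b_{2}/2.
Integrating by parts (boundary term plus one more integral), an antiderivative of (2*θ - 4) sin(-θ) is 2*θ*cos(θ) - 2*sin(θ) - 4*cos(θ); evaluating from -2*pi to 2*pi: ∫_{-2*pi}^{2*pi} (2*θ - 4) sin(-θ) dθ = (-4 + 4*pi) - (-4*pi - 4) = 8*pi.
Hence Im(c_{-2}) = (-1/(4*pi))·(8*pi) = -2.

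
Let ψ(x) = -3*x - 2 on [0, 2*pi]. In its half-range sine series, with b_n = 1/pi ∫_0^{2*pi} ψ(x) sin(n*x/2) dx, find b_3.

b_3 = 1/pi ∫_0^{2*pi} (-3*x - 2) sin(3*x/2) dx.
Integrating by parts (boundary term plus one more integral), an antiderivative of (-3*x - 2) sin(3*x/2) is 2*x*cos(3*x/2) - 4*sin(3*x/2)/3 + 4*cos(3*x/2)/3; evaluating from 0 to 2*pi: ∫_{0}^{2*pi} (-3*x - 2) sin(3*x/2) dx = (-4*pi - 4/3) - (4/3) = -4*pi - 8/3.
Hence b_3 = (1/pi)·(-4*pi - 8/3) = -4 - 8/(3*pi).

-4 - 8/(3*pi)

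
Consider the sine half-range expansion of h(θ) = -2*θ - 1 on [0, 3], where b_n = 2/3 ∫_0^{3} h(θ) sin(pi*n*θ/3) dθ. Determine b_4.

b_4 = 2/3 ∫_0^{3} (-2*θ - 1) sin(4*pi*θ/3) dθ.
Integrating by parts (boundary term plus one more integral), an antiderivative of (-2*θ - 1) sin(4*pi*θ/3) is 3*θ*cos(4*pi*θ/3)/(2*pi) - 9*sin(4*pi*θ/3)/(8*pi**2) + 3*cos(4*pi*θ/3)/(4*pi); evaluating from 0 to 3: ∫_{0}^{3} (-2*θ - 1) sin(4*pi*θ/3) dθ = (21/(4*pi)) - (3/(4*pi)) = 9/(2*pi).
Hence b_4 = (2/3)·(9/(2*pi)) = 3/pi.

3/pi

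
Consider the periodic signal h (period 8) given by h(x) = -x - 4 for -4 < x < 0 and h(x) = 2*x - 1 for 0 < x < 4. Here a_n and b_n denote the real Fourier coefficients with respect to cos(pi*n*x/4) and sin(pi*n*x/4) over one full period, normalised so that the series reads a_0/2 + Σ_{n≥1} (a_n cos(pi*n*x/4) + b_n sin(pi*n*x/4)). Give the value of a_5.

a_5 = 1/4 ∫_{-4}^{4} h(x) cos(5*pi*x/4) dx.
Split the integral at the breakpoints.
Integrating by parts (boundary term plus one more integral), an antiderivative of (-x - 4) cos(5*pi*x/4) is -4*x*sin(5*pi*x/4)/(5*pi) - 16*sin(5*pi*x/4)/(5*pi) - 16*cos(5*pi*x/4)/(25*pi**2); evaluating from -4 to 0: ∫_{-4}^{0} (-x - 4) cos(5*pi*x/4) dx = (-16/(25*pi**2)) - (16/(25*pi**2)) = -32/(25*pi**2).
Integrating by parts (boundary term plus one more integral), an antiderivative of (2*x - 1) cos(5*pi*x/4) is 8*x*sin(5*pi*x/4)/(5*pi) - 4*sin(5*pi*x/4)/(5*pi) + 32*cos(5*pi*x/4)/(25*pi**2); evaluating from 0 to 4: ∫_{0}^{4} (2*x - 1) cos(5*pi*x/4) dx = (-32/(25*pi**2)) - (32/(25*pi**2)) = -64/(25*pi**2).
Summing the pieces and multiplying by (1/4) gives a_5 = -24/(25*pi**2).

-24/(25*pi**2)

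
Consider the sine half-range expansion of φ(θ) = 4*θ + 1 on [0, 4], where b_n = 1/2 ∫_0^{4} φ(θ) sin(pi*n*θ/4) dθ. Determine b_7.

36/(7*pi)

b_7 = 1/2 ∫_0^{4} (4*θ + 1) sin(7*pi*θ/4) dθ.
Integrating by parts (boundary term plus one more integral), an antiderivative of (4*θ + 1) sin(7*pi*θ/4) is -16*θ*cos(7*pi*θ/4)/(7*pi) + 64*sin(7*pi*θ/4)/(49*pi**2) - 4*cos(7*pi*θ/4)/(7*pi); evaluating from 0 to 4: ∫_{0}^{4} (4*θ + 1) sin(7*pi*θ/4) dθ = (68/(7*pi)) - (-4/(7*pi)) = 72/(7*pi).
Hence b_7 = (1/2)·(72/(7*pi)) = 36/(7*pi).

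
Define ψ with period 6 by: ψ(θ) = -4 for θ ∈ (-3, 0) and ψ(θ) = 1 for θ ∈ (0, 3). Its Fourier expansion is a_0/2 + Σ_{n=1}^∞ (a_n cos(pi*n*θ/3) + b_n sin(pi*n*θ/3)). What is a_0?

a_0 = 1/3 ∫_{-3}^{3} ψ(θ) dθ = 1/3 · (-9) = -3.

-3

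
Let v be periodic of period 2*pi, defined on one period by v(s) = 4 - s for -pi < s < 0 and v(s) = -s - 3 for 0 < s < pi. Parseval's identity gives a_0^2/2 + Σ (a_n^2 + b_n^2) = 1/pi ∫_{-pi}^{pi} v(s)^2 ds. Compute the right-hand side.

1/pi ∫_{-pi}^{pi} v(s)^2 ds = 1/pi · (pi*(2*pi**2 + 21*pi + 75)/3) = 2*pi**2/3 + 7*pi + 25.

2*pi**2/3 + 7*pi + 25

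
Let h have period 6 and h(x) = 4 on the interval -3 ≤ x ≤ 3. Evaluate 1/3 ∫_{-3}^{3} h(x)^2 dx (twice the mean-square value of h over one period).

1/3 ∫_{-3}^{3} h(x)^2 dx = 1/3 · (96) = 32.

32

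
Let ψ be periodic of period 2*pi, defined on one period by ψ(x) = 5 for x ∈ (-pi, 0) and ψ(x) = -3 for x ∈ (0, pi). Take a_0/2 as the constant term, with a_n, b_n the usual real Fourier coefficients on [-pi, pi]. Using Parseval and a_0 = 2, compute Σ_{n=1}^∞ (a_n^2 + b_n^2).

32

Parseval: a_0^2/2 + Σ_{n≥1} (a_n^2+b_n^2) = 1/pi ∫_{-pi}^{pi} ψ(x)^2 dx = 34.
Subtract a_0^2/2 = 2: Σ (a_n^2+b_n^2) = 32.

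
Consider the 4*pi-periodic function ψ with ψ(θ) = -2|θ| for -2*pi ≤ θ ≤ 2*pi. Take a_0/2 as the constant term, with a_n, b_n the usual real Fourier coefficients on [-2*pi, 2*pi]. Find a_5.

16/(25*pi)

a_5 = (1/(2*pi)) ∫_{-2*pi}^{2*pi} ψ(θ) cos(5*θ/2) dθ.
ψ is even and cos(5*θ/2) is even, so the integrand is even and a_5 = 1/pi ∫_0^{2*pi} ψ(θ) cos(5*θ/2) dθ.
Integrating by parts (boundary term plus one more integral), an antiderivative of (-2*θ) cos(5*θ/2) is -4*θ*sin(5*θ/2)/5 - 8*cos(5*θ/2)/25; evaluating from 0 to 2*pi: ∫_{0}^{2*pi} (-2*θ) cos(5*θ/2) dθ = (8/25) - (-8/25) = 16/25.
Hence a_5 = (1/pi)·(16/25) = 16/(25*pi).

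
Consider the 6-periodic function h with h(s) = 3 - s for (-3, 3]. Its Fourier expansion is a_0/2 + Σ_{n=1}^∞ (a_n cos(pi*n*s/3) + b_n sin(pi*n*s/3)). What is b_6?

b_6 = 1/3 ∫_{-3}^{3} h(s) sin(2*pi*s) ds.
Integrating by parts (boundary term plus one more integral), an antiderivative of (3 - s) sin(2*pi*s) is s*cos(2*pi*s)/(2*pi) - sin(2*pi*s)/(4*pi**2) - 3*cos(2*pi*s)/(2*pi); evaluating from -3 to 3: ∫_{-3}^{3} (3 - s) sin(2*pi*s) ds = (0) - (-3/pi) = 3/pi.
Hence b_6 = (1/3)·(3/pi) = 1/pi.

1/pi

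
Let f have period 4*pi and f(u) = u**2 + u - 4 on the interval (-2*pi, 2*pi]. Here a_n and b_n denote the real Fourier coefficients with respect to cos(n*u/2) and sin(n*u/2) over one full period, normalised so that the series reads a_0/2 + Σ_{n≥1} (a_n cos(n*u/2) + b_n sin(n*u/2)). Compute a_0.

-8 + 8*pi**2/3

a_0 = (1/(2*pi)) ∫_{-2*pi}^{2*pi} f(u) du = (1/(2*pi)) · (16*pi*(-3 + pi**2)/3) = -8 + 8*pi**2/3.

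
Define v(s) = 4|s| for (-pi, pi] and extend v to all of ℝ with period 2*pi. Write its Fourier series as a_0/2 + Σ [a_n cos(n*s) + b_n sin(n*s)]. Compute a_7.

a_7 = 1/pi ∫_{-pi}^{pi} v(s) cos(7*s) ds.
v is even and cos(7*s) is even, so the integrand is even and a_7 = 2/pi ∫_0^{pi} v(s) cos(7*s) ds.
Integrating by parts (boundary term plus one more integral), an antiderivative of (4*s) cos(7*s) is 4*s*sin(7*s)/7 + 4*cos(7*s)/49; evaluating from 0 to pi: ∫_{0}^{pi} (4*s) cos(7*s) ds = (-4/49) - (4/49) = -8/49.
Hence a_7 = (2/pi)·(-8/49) = -16/(49*pi).

-16/(49*pi)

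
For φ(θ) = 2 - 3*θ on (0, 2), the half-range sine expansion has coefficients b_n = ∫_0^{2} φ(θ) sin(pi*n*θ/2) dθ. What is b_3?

b_3 = ∫_0^{2} (2 - 3*θ) sin(3*pi*θ/2) dθ.
Integrating by parts (boundary term plus one more integral), an antiderivative of (2 - 3*θ) sin(3*pi*θ/2) is 2*θ*cos(3*pi*θ/2)/pi - 4*sin(3*pi*θ/2)/(3*pi**2) - 4*cos(3*pi*θ/2)/(3*pi); evaluating from 0 to 2: ∫_{0}^{2} (2 - 3*θ) sin(3*pi*θ/2) dθ = (-8/(3*pi)) - (-4/(3*pi)) = -4/(3*pi).
Hence b_3 = -4/(3*pi).

-4/(3*pi)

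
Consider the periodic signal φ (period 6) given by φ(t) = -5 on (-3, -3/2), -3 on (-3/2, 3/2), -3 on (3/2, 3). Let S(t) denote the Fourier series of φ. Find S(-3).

At t = -3 the one-sided limits are φ(-3^-) = -3 and φ(-3^+) = -5.
By Dirichlet's theorem the series converges to their average, [(-3) + (-5)]/2 = -4.

-4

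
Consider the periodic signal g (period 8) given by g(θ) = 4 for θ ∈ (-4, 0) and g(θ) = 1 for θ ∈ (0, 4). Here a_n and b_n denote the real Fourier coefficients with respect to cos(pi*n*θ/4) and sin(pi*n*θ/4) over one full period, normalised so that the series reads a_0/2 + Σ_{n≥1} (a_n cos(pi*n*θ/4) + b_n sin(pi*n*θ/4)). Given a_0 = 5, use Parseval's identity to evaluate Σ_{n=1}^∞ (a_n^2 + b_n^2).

9/2

Parseval: a_0^2/2 + Σ_{n≥1} (a_n^2+b_n^2) = 1/4 ∫_{-4}^{4} g(θ)^2 dθ = 17.
Subtract a_0^2/2 = 25/2: Σ (a_n^2+b_n^2) = 9/2.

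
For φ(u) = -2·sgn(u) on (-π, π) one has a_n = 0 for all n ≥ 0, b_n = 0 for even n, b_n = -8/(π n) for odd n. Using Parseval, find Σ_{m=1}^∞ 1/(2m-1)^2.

pi**2/8

Parseval: Σ b_n^2 = (1/π) ∫_{-π}^{π} φ(u)^2 du = 8.
Only odd n contribute, with b_n^2 = 64/(π^2 n^2), so Σ_{m≥1} 1/(2m-1)^2 = π^2·(8)/64 = pi**2/8.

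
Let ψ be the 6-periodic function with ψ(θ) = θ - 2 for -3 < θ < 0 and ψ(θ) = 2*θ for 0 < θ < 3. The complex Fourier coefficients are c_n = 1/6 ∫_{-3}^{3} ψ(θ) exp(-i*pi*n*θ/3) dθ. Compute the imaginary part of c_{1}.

Since ψ is real-valued, Im(c_{1}) = -1/6 ∫_{-3}^{3} ψ(θ) sin(pi*θ/3) dθ = -b_{1}/2.
Split the integral at the breakpoints.
Integrating by parts (boundary term plus one more integral), an antiderivative of (θ - 2) sin(pi*θ/3) is -3*θ*cos(pi*θ/3)/pi + 9*sin(pi*θ/3)/pi**2 + 6*cos(pi*θ/3)/pi; evaluating from -3 to 0: ∫_{-3}^{0} (θ - 2) sin(pi*θ/3) dθ = (6/pi) - (-15/pi) = 21/pi.
Integrating by parts (boundary term plus one more integral), an antiderivative of (2*θ) sin(pi*θ/3) is -6*θ*cos(pi*θ/3)/pi + 18*sin(pi*θ/3)/pi**2; evaluating from 0 to 3: ∫_{0}^{3} (2*θ) sin(pi*θ/3) dθ = (18/pi) - (0) = 18/pi.
So ∫_{-3}^{3} ψ(θ) sin(pi*θ/3) dθ = 39/pi.
Hence Im(c_{1}) = (-1/6)·(39/pi) = -13/(2*pi).

-13/(2*pi)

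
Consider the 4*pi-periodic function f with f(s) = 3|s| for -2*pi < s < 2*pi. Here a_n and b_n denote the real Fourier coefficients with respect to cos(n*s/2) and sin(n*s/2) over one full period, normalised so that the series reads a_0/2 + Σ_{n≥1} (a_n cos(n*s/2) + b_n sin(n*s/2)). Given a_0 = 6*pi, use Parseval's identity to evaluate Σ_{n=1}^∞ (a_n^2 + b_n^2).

Parseval: a_0^2/2 + Σ_{n≥1} (a_n^2+b_n^2) = (1/(2*pi)) ∫_{-2*pi}^{2*pi} f(s)^2 ds = 24*pi**2.
Subtract a_0^2/2 = 18*pi**2: Σ (a_n^2+b_n^2) = 6*pi**2.

6*pi**2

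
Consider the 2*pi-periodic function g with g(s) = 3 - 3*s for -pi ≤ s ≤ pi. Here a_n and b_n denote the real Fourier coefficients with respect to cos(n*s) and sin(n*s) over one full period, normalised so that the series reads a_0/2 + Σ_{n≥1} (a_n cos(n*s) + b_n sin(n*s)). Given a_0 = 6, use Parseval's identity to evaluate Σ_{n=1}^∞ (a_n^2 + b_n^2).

Parseval: a_0^2/2 + Σ_{n≥1} (a_n^2+b_n^2) = 1/pi ∫_{-pi}^{pi} g(s)^2 ds = 18 + 6*pi**2.
Subtract a_0^2/2 = 18: Σ (a_n^2+b_n^2) = 6*pi**2.

6*pi**2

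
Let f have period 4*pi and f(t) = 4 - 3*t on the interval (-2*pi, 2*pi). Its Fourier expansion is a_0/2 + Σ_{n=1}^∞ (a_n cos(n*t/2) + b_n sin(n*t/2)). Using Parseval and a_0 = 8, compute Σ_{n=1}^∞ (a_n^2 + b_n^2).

24*pi**2

Parseval: a_0^2/2 + Σ_{n≥1} (a_n^2+b_n^2) = (1/(2*pi)) ∫_{-2*pi}^{2*pi} f(t)^2 dt = 32 + 24*pi**2.
Subtract a_0^2/2 = 32: Σ (a_n^2+b_n^2) = 24*pi**2.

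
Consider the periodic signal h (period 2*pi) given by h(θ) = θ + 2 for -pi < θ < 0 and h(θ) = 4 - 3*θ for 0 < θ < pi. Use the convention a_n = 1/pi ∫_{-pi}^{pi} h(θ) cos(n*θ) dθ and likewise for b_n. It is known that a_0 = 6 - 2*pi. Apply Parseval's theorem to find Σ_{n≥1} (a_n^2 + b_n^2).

-2*pi + 2 + 4*pi**2/3

Parseval: a_0^2/2 + Σ_{n≥1} (a_n^2+b_n^2) = 1/pi ∫_{-pi}^{pi} h(θ)^2 dθ = -14*pi + 20 + 10*pi**2/3.
Subtract a_0^2/2 = 2*(3 - pi)**2: Σ (a_n^2+b_n^2) = -2*pi + 2 + 4*pi**2/3.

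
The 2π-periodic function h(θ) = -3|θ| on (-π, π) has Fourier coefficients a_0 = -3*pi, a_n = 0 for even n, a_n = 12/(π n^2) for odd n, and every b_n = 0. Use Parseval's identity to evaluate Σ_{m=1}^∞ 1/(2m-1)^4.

Parseval: a_0^2/2 + Σ a_n^2 = (1/π) ∫_{-π}^{π} h(θ)^2 dθ = 6*pi**2.
Subtract a_0^2/2 = 9*pi**2/2: Σ a_n^2 = 3*pi**2/2.
Only odd n contribute, with a_n^2 = 144/(π^2 n^4), so Σ_{m≥1} 1/(2m-1)^4 = π^2·(3*pi**2/2)/144 = pi**4/96.

pi**4/96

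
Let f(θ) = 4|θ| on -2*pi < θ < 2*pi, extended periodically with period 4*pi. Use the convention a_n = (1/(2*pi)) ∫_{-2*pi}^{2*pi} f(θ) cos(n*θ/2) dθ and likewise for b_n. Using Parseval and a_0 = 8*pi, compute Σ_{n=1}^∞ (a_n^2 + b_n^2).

32*pi**2/3

Parseval: a_0^2/2 + Σ_{n≥1} (a_n^2+b_n^2) = (1/(2*pi)) ∫_{-2*pi}^{2*pi} f(θ)^2 dθ = 128*pi**2/3.
Subtract a_0^2/2 = 32*pi**2: Σ (a_n^2+b_n^2) = 32*pi**2/3.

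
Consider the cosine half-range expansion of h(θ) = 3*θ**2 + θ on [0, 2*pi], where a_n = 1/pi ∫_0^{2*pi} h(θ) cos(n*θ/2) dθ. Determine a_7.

8*(-6*pi - 1)/(49*pi)

a_7 = 1/pi ∫_0^{2*pi} (3*θ**2 + θ) cos(7*θ/2) dθ.
Integrating by parts twice (tabular method), an antiderivative of (3*θ**2 + θ) cos(7*θ/2) is 6*θ**2*sin(7*θ/2)/7 + 2*θ*sin(7*θ/2)/7 + 24*θ*cos(7*θ/2)/49 - 48*sin(7*θ/2)/343 + 4*cos(7*θ/2)/49; evaluating from 0 to 2*pi: ∫_{0}^{2*pi} (3*θ**2 + θ) cos(7*θ/2) dθ = (-48*pi/49 - 4/49) - (4/49) = -48*pi/49 - 8/49.
Hence a_7 = (1/pi)·(-48*pi/49 - 8/49) = 8*(-6*pi - 1)/(49*pi).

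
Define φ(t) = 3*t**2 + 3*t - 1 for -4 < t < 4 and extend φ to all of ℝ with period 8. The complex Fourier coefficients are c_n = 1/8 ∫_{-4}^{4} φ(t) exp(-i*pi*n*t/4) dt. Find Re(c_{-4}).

6/pi**2

Since φ is real-valued, Re(c_{-4}) = 1/8 ∫_{-4}^{4} φ(t) cos(-pi*t) dt = a_{4}/2.
Integrating by parts twice (tabular method), an antiderivative of (3*t**2 + 3*t - 1) cos(-pi*t) is 3*t**2*sin(pi*t)/pi + 3*t*sin(pi*t)/pi + 6*t*cos(pi*t)/pi**2 - sin(pi*t)/pi - 6*sin(pi*t)/pi**3 + 3*cos(pi*t)/pi**2; evaluating from -4 to 4: ∫_{-4}^{4} (3*t**2 + 3*t - 1) cos(-pi*t) dt = (27/pi**2) - (-21/pi**2) = 48/pi**2.
Hence Re(c_{-4}) = (1/8)·(48/pi**2) = 6/pi**2.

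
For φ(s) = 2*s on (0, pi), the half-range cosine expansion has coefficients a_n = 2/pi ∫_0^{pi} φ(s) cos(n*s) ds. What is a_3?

a_3 = 2/pi ∫_0^{pi} (2*s) cos(3*s) ds.
Integrating by parts (boundary term plus one more integral), an antiderivative of (2*s) cos(3*s) is 2*s*sin(3*s)/3 + 2*cos(3*s)/9; evaluating from 0 to pi: ∫_{0}^{pi} (2*s) cos(3*s) ds = (-2/9) - (2/9) = -4/9.
Hence a_3 = (2/pi)·(-4/9) = -8/(9*pi).

-8/(9*pi)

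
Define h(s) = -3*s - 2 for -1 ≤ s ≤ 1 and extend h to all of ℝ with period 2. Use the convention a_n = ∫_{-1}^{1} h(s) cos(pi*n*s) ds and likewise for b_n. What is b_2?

3/pi

b_2 = ∫_{-1}^{1} h(s) sin(2*pi*s) ds.
Integrating by parts (boundary term plus one more integral), an antiderivative of (-3*s - 2) sin(2*pi*s) is 3*s*cos(2*pi*s)/(2*pi) - 3*sin(2*pi*s)/(4*pi**2) + cos(2*pi*s)/pi; evaluating from -1 to 1: ∫_{-1}^{1} (-3*s - 2) sin(2*pi*s) ds = (5/(2*pi)) - (-1/(2*pi)) = 3/pi.
Hence b_2 = 3/pi.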